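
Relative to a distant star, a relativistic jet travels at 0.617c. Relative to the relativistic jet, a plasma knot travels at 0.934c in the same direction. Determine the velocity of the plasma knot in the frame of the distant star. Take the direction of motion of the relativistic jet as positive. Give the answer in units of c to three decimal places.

With v = 0.617 and u' = 0.934 (in units of c),
u = (u' + v)/(1 + u'v/c²):
u = (0.934 + 0.617) / (1 + 0.934·0.617) = 1.5510/1.5763 = 0.9840
(Galilean addition would give +1.551c, exceeding c.)

0.984c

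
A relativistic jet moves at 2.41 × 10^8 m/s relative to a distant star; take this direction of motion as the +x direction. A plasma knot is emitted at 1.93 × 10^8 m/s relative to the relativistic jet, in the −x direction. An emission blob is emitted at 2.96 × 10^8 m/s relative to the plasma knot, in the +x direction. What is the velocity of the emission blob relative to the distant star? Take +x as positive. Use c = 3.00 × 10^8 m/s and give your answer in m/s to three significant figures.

+2.98 × 10^8 m/s

Apply u = (u' + v)/(1 + u'v/c²) successively, working outward toward the distant star.
(Dividing each given speed by c = 3.00 × 10^8 m/s to work in units of c.)
Start: velocity of the relativistic jet relative to the distant star = 0.8033c.
Compose with the plasma knot (u' = -0.643 in the relativistic jet frame): u_1 = (-0.643 + 0.803) / (1 + (-0.643)·0.803) = 0.1600/0.4832 = 0.3311.
Compose with the emission blob (u' = 0.987 in the plasma knot frame): u_2 = (0.987 + 0.331) / (1 + 0.987·0.331) = 1.3178/1.3267 = 0.9933.
So u = 0.9933 × 3.00 × 10^8 m/s.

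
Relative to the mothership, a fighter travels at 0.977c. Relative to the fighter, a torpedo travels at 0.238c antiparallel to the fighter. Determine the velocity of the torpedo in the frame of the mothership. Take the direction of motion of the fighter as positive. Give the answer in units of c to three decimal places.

+0.963c

With v = 0.977 and u' = -0.238 (in units of c),
u = (u' + v)/(1 + u'v/c²):
u = (-0.238 + 0.977) / (1 + (-0.238)·0.977) = 0.7390/0.7675 = 0.9629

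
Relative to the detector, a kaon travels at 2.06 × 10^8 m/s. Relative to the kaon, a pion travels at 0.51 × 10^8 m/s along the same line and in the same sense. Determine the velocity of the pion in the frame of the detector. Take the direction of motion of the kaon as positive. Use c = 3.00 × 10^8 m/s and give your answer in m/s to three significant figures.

2.30 × 10^8 m/s

In units of c (dividing by 3.00 × 10^8 m/s): v = 0.687, u' = 0.170.
u = (u' + v)/(1 + u'v/c²):
u = (0.170 + 0.687) / (1 + 0.170·0.687) = 0.8567/1.1167 = 0.7671
Converting back: u = 0.7671 × 3.00 × 10^8 m/s.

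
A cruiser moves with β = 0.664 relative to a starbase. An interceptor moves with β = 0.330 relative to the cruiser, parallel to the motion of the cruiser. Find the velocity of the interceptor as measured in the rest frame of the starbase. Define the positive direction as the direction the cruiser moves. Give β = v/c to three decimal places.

β = 0.815

With v = 0.664 and u' = 0.330 (in units of c),
u = (u' + v)/(1 + u'v/c²):
u = (0.330 + 0.664) / (1 + 0.330·0.664) = 0.9940/1.2191 = 0.8153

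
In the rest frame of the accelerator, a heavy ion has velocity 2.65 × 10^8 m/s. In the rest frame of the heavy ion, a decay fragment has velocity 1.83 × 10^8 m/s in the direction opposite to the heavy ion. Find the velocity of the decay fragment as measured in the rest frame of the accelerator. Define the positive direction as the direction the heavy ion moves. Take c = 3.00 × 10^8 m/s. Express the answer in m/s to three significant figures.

+1.78 × 10^8 m/s

In units of c (dividing by 3.00 × 10^8 m/s): v = 0.883, u' = -0.610.
u = (u' + v)/(1 + u'v/c²):
u = (-0.610 + 0.883) / (1 + (-0.610)·0.883) = 0.2733/0.4612 = 0.5927
Converting back: u = 0.5927 × 3.00 × 10^8 m/s.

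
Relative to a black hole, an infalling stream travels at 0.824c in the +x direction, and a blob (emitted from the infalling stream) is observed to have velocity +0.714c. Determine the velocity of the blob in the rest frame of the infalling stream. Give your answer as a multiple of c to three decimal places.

Invert the composition law: u' = (u − v)/(1 − uv/c²).
u' = (0.714 − 0.824) / (1 − (0.714)(0.824)) = -0.1100/0.4117 = -0.2672.

-0.267c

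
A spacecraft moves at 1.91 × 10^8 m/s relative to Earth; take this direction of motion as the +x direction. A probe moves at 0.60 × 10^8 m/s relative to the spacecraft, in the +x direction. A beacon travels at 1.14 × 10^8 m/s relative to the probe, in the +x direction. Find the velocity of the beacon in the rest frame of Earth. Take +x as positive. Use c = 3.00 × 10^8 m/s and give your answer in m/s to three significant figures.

Apply u = (u' + v)/(1 + u'v/c²) successively, working outward toward Earth.
(Dividing each given speed by c = 3.00 × 10^8 m/s to work in units of c.)
Start: velocity of the spacecraft relative to Earth = 0.6367c.
Compose with the probe (u' = 0.200 in the spacecraft frame): u_1 = (0.200 + 0.637) / (1 + 0.200·0.637) = 0.8367/1.1273 = 0.7422.
Compose with the beacon (u' = 0.380 in the probe frame): u_2 = (0.380 + 0.742) / (1 + 0.380·0.742) = 1.1222/1.2820 = 0.8753.
So u = 0.8753 × 3.00 × 10^8 m/s.

2.63 × 10^8 m/s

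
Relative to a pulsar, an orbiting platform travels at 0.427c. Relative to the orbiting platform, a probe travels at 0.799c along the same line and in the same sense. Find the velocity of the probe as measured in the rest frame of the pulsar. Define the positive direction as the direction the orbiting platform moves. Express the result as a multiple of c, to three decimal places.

0.914c

With v = 0.427 and u' = 0.799 (in units of c),
u = (u' + v)/(1 + u'v/c²):
u = (0.799 + 0.427) / (1 + 0.799·0.427) = 1.2260/1.3412 = 0.9141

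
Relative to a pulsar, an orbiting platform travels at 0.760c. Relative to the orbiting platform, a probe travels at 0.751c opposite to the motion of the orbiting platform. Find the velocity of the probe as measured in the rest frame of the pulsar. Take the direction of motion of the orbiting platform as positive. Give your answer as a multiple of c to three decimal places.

+0.021c

With v = 0.760 and u' = -0.751 (in units of c),
u = (u' + v)/(1 + u'v/c²):
u = (-0.751 + 0.760) / (1 + (-0.751)·0.760) = 0.0090/0.4292 = 0.0210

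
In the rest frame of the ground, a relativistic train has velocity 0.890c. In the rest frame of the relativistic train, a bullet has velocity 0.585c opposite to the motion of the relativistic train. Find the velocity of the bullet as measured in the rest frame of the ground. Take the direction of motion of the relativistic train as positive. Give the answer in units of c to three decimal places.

With v = 0.890 and u' = -0.585 (in units of c),
u = (u' + v)/(1 + u'v/c²):
u = (-0.585 + 0.890) / (1 + (-0.585)·0.890) = 0.3050/0.4793 = 0.6363

+0.636c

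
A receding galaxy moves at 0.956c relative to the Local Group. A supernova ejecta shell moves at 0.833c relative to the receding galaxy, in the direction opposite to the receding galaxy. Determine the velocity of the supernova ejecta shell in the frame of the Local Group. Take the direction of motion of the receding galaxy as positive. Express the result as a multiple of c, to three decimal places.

+0.604c

With v = 0.956 and u' = -0.833 (in units of c),
u = (u' + v)/(1 + u'v/c²):
u = (-0.833 + 0.956) / (1 + (-0.833)·0.956) = 0.1230/0.2037 = 0.6040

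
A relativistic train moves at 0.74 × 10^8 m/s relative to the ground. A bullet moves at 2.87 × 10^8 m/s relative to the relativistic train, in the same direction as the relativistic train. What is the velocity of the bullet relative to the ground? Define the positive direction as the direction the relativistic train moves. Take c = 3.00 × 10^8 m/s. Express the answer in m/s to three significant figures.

In units of c (dividing by 3.00 × 10^8 m/s): v = 0.247, u' = 0.957.
u = (u' + v)/(1 + u'v/c²):
u = (0.957 + 0.247) / (1 + 0.957·0.247) = 1.2033/1.2360 = 0.9736
(Galilean addition would give +1.203c, exceeding c.)
Converting back: u = 0.9736 × 3.00 × 10^8 m/s.

2.92 × 10^8 m/s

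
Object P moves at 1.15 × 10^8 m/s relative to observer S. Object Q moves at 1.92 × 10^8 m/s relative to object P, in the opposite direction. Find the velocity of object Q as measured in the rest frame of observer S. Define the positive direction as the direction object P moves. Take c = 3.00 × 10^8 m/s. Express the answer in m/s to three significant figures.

In units of c (dividing by 3.00 × 10^8 m/s): v = 0.383, u' = -0.640.
u = (u' + v)/(1 + u'v/c²):
u = (-0.640 + 0.383) / (1 + (-0.640)·0.383) = -0.2567/0.7547 = -0.3401
Converting back: u = -0.3401 × 3.00 × 10^8 m/s.

-1.02 × 10^8 m/s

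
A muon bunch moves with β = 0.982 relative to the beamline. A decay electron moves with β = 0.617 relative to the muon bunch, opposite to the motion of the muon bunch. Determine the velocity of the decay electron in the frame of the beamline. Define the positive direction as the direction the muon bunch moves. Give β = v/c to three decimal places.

With v = 0.982 and u' = -0.617 (in units of c),
u = (u' + v)/(1 + u'v/c²):
u = (-0.617 + 0.982) / (1 + (-0.617)·0.982) = 0.3650/0.3941 = 0.9261
(Galilean addition would give +0.365c.)

β = +0.926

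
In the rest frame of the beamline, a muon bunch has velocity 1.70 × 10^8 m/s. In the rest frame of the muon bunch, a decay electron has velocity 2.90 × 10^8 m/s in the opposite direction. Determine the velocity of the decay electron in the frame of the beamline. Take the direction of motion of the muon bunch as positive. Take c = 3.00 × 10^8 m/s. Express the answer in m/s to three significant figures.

In units of c (dividing by 3.00 × 10^8 m/s): v = 0.567, u' = -0.967.
u = (u' + v)/(1 + u'v/c²):
u = (-0.967 + 0.567) / (1 + (-0.967)·0.567) = -0.4000/0.4522 = -0.8845
(Galilean addition would give -0.400c.)
Converting back: u = -0.8845 × 3.00 × 10^8 m/s.

-2.65 × 10^8 m/s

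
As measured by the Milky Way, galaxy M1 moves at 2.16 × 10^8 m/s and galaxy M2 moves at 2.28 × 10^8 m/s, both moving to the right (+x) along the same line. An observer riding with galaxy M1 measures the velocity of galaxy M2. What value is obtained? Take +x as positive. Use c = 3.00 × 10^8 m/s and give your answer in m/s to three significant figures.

+2.65 × 10^7 m/s

β_A = 0.720, β_B = 0.760 (dividing each by c = 3.00 × 10^8 m/s).
Transform to A's frame with the inverse velocity-addition law: u' = (u − v)/(1 − uv/c²), taking u = β_B and v = β_A.
u' = (0.760 − 0.720) / (1 − (0.720)(0.760)) = 0.0400/0.4528 = 0.0883.
u' = 0.0883 × 3.00 × 10^8 m/s.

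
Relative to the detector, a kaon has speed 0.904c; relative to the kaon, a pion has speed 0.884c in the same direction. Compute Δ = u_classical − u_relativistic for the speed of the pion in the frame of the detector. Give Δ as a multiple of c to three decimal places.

Δ = 0.794c

Galilean: u_cl = 0.884 + 0.904 = 1.7880.
Relativistic: u_rel = (0.884 + 0.904) / (1 + 0.884·0.904) = 1.7880/1.7991 = 0.9938.
Δ = 1.7880 − 0.9938 = 0.7942.
(The classical prediction exceeds c; the relativistic result does not.)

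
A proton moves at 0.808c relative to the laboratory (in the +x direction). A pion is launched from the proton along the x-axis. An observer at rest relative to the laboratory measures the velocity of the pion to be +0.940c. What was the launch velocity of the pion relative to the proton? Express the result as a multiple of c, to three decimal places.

+0.549c

Invert the composition law: u' = (u − v)/(1 − uv/c²).
u' = (0.940 − 0.808) / (1 − (0.940)(0.808)) = 0.1320/0.2405 = 0.5489.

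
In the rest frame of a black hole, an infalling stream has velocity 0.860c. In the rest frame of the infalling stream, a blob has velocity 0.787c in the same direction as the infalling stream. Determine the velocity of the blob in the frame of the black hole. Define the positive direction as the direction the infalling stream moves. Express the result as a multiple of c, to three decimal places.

0.982c

With v = 0.860 and u' = 0.787 (in units of c),
u = (u' + v)/(1 + u'v/c²):
u = (0.787 + 0.860) / (1 + 0.787·0.860) = 1.6470/1.6768 = 0.9822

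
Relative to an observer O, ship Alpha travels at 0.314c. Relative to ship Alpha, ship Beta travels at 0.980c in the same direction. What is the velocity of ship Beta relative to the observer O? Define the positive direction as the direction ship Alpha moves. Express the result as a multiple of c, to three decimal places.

0.990c

With v = 0.314 and u' = 0.980 (in units of c),
u = (u' + v)/(1 + u'v/c²):
u = (0.980 + 0.314) / (1 + 0.980·0.314) = 1.2940/1.3077 = 0.9895
(Galilean addition would give +1.294c, exceeding c.)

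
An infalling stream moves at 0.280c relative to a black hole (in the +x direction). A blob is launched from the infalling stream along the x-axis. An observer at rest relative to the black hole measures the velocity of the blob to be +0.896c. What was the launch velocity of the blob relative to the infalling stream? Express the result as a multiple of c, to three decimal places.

+0.822c

Invert the composition law: u' = (u − v)/(1 − uv/c²).
u' = (0.896 − 0.280) / (1 − (0.896)(0.280)) = 0.6160/0.7491 = 0.8223.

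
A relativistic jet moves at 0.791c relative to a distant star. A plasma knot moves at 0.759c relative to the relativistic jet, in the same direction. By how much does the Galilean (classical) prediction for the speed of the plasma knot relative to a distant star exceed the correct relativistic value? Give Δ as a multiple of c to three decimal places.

Galilean: u_cl = 0.759 + 0.791 = 1.5500.
Relativistic: u_rel = (0.759 + 0.791) / (1 + 0.759·0.791) = 1.5500/1.6004 = 0.9685.
Δ = 1.5500 − 0.9685 = 0.5815.
(The classical prediction exceeds c; the relativistic result does not.)

Δ = 0.581c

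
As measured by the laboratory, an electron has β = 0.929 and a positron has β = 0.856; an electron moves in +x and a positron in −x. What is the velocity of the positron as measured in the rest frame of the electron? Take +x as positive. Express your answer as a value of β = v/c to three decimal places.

β_A = 0.929, β_B = -0.856.
Transform to A's frame with the inverse velocity-addition law: u' = (u − v)/(1 − uv/c²), taking u = β_B and v = β_A.
u' = (-0.856 − 0.929) / (1 − (0.929)(-0.856)) = -1.7850/1.7952 = -0.9943.

β = -0.994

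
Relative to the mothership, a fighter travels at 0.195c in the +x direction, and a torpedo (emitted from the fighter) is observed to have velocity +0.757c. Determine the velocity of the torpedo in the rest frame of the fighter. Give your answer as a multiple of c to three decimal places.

+0.659c

Invert the composition law: u' = (u − v)/(1 − uv/c²).
u' = (0.757 − 0.195) / (1 − (0.757)(0.195)) = 0.5620/0.8524 = 0.6593.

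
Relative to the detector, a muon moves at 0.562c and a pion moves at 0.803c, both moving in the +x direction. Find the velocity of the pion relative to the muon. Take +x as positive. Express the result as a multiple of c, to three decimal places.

β_A = 0.562, β_B = 0.803.
Transform to A's frame with the inverse velocity-addition law: u' = (u − v)/(1 − uv/c²), taking u = β_B and v = β_A.
u' = (0.803 − 0.562) / (1 − (0.562)(0.803)) = 0.2410/0.5487 = 0.4392.

+0.439c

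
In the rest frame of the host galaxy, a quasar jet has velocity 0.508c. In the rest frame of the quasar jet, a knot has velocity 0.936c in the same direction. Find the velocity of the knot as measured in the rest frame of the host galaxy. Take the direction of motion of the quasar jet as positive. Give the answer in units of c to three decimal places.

With v = 0.508 and u' = 0.936 (in units of c),
u = (u' + v)/(1 + u'v/c²):
u = (0.936 + 0.508) / (1 + 0.936·0.508) = 1.4440/1.4755 = 0.9787
(Galilean addition would give +1.444c, exceeding c.)

0.979c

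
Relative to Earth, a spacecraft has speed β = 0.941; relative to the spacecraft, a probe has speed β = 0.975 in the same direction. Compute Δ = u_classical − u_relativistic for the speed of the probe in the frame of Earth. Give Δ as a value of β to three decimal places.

Δ = 0.917

Galilean: u_cl = 0.975 + 0.941 = 1.9160.
Relativistic: u_rel = (0.975 + 0.941) / (1 + 0.975·0.941) = 1.9160/1.9175 = 0.9992.
Δ = 1.9160 − 0.9992 = 0.9168.
(The classical prediction exceeds c; the relativistic result does not.)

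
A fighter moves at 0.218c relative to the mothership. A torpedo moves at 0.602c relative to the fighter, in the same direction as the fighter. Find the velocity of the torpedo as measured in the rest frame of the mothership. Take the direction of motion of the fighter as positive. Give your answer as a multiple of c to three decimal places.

With v = 0.218 and u' = 0.602 (in units of c),
u = (u' + v)/(1 + u'v/c²):
u = (0.602 + 0.218) / (1 + 0.602·0.218) = 0.8200/1.1312 = 0.7249

0.725c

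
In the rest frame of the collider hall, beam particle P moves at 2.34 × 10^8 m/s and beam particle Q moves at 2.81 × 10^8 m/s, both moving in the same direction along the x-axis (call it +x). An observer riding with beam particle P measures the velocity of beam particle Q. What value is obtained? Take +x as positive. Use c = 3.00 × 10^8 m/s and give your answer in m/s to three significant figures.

+1.74 × 10^8 m/s

β_A = 0.780, β_B = 0.937 (dividing each by c = 3.00 × 10^8 m/s).
Transform to A's frame with the inverse velocity-addition law: u' = (u − v)/(1 − uv/c²), taking u = β_B and v = β_A.
u' = (0.937 − 0.780) / (1 − (0.780)(0.937)) = 0.1567/0.2694 = 0.5815.
u' = 0.5815 × 3.00 × 10^8 m/s.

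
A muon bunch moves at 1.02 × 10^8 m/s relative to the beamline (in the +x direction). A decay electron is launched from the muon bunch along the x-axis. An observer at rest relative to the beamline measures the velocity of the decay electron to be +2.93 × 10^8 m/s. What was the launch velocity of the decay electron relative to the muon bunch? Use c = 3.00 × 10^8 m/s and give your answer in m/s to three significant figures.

+2.86 × 10^8 m/s

v = 0.340c, u = 0.977c.
Invert the composition law: u' = (u − v)/(1 − uv/c²).
u' = (0.977 − 0.340) / (1 − (0.977)(0.340)) = 0.6367/0.6679 = 0.9532.
u' = 0.9532 × 3.00 × 10^8 m/s.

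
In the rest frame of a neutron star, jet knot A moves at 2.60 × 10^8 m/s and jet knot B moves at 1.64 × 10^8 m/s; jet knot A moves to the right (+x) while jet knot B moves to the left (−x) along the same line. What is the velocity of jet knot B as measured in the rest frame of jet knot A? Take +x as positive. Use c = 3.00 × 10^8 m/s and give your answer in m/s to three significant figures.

-2.88 × 10^8 m/s

β_A = 0.867, β_B = -0.547 (dividing each by c = 3.00 × 10^8 m/s).
Transform to A's frame with the inverse velocity-addition law: u' = (u − v)/(1 − uv/c²), taking u = β_B and v = β_A.
u' = (-0.547 − 0.867) / (1 − (0.867)(-0.547)) = -1.4133/1.4738 = -0.9590.
u' = -0.9590 × 3.00 × 10^8 m/s.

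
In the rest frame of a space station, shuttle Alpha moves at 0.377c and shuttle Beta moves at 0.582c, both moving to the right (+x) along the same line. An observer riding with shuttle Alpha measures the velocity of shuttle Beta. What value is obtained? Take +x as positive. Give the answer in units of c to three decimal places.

+0.263c

β_A = 0.377, β_B = 0.582.
Transform to A's frame with the inverse velocity-addition law: u' = (u − v)/(1 − uv/c²), taking u = β_B and v = β_A.
u' = (0.582 − 0.377) / (1 − (0.377)(0.582)) = 0.2050/0.7806 = 0.2626.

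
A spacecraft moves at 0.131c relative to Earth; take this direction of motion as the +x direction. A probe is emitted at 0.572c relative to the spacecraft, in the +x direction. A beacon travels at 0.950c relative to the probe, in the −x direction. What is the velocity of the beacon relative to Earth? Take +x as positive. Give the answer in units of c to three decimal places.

-0.782c

Apply u = (u' + v)/(1 + u'v/c²) successively, working outward toward Earth.
Start: velocity of the spacecraft relative to Earth = 0.1310c.
Compose with the probe (u' = 0.572 in the spacecraft frame): u_1 = (0.572 + 0.131) / (1 + 0.572·0.131) = 0.7030/1.0749 = 0.6540.
Compose with the beacon (u' = -0.950 in the probe frame): u_2 = (-0.950 + 0.654) / (1 + (-0.950)·0.654) = -0.2960/0.3787 = -0.7816.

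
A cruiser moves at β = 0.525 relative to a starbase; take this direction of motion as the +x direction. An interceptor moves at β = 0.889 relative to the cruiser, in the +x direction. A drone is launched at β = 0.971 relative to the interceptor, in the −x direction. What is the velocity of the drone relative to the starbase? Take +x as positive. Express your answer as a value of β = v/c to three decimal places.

Apply u = (u' + v)/(1 + u'v/c²) successively, working outward toward the starbase.
Start: velocity of the cruiser relative to the starbase = 0.5250c.
Compose with the interceptor (u' = 0.889 in the cruiser frame): u_1 = (0.889 + 0.525) / (1 + 0.889·0.525) = 1.4140/1.4667 = 0.9641.
Compose with the drone (u' = -0.971 in the interceptor frame): u_2 = (-0.971 + 0.964) / (1 + (-0.971)·0.964) = -0.0069/0.0639 = -0.1087.

β = -0.109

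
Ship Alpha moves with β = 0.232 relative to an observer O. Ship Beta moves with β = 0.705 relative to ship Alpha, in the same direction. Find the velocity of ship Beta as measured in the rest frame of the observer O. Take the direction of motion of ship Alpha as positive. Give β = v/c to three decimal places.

With v = 0.232 and u' = 0.705 (in units of c),
u = (u' + v)/(1 + u'v/c²):
u = (0.705 + 0.232) / (1 + 0.705·0.232) = 0.9370/1.1636 = 0.8053

β = 0.805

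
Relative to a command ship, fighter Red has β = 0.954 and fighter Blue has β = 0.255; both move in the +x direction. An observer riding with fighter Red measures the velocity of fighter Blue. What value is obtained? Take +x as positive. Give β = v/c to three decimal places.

β_A = 0.954, β_B = 0.255.
Transform to A's frame with the inverse velocity-addition law: u' = (u − v)/(1 − uv/c²), taking u = β_B and v = β_A.
u' = (0.255 − 0.954) / (1 − (0.954)(0.255)) = -0.6990/0.7567 = -0.9237.

β = -0.924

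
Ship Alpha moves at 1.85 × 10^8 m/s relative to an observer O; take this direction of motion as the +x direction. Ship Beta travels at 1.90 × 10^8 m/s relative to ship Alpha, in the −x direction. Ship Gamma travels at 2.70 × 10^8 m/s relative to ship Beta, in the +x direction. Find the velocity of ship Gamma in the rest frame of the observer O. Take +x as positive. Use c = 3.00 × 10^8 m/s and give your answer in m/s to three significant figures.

Apply u = (u' + v)/(1 + u'v/c²) successively, working outward toward the observer O.
(Dividing each given speed by c = 3.00 × 10^8 m/s to work in units of c.)
Start: velocity of ship Alpha relative to the observer O = 0.6167c.
Compose with ship Beta (u' = -0.633 in ship Alpha frame): u_1 = (-0.633 + 0.617) / (1 + (-0.633)·0.617) = -0.0167/0.6094 = -0.0273.
Compose with ship Gamma (u' = 0.900 in ship Beta frame): u_2 = (0.900 + (-0.027)) / (1 + 0.900·(-0.027)) = 0.8727/0.9754 = 0.8947.
So u = 0.8947 × 3.00 × 10^8 m/s.

+2.68 × 10^8 m/s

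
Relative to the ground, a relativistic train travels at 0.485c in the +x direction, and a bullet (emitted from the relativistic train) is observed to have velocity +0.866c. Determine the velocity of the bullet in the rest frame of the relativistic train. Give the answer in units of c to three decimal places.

Invert the composition law: u' = (u − v)/(1 − uv/c²).
u' = (0.866 − 0.485) / (1 − (0.866)(0.485)) = 0.3810/0.5800 = 0.6569.

+0.657c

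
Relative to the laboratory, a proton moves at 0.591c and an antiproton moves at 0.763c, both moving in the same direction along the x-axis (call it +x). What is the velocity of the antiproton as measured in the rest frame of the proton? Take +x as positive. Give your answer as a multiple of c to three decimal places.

+0.313c

β_A = 0.591, β_B = 0.763.
Transform to A's frame with the inverse velocity-addition law: u' = (u − v)/(1 − uv/c²), taking u = β_B and v = β_A.
u' = (0.763 − 0.591) / (1 − (0.591)(0.763)) = 0.1720/0.5491 = 0.3133.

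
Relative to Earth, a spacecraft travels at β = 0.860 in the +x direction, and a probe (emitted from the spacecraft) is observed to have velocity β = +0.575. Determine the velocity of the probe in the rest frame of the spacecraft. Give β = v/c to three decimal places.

β = -0.564

Invert the composition law: u' = (u − v)/(1 − uv/c²).
u' = (0.575 − 0.860) / (1 − (0.575)(0.860)) = -0.2850/0.5055 = -0.5638.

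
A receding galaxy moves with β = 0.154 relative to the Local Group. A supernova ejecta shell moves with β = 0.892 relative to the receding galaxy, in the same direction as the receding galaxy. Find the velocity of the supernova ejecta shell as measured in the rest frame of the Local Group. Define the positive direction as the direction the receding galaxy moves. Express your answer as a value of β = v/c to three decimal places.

β = 0.920

With v = 0.154 and u' = 0.892 (in units of c),
u = (u' + v)/(1 + u'v/c²):
u = (0.892 + 0.154) / (1 + 0.892·0.154) = 1.0460/1.1374 = 0.9197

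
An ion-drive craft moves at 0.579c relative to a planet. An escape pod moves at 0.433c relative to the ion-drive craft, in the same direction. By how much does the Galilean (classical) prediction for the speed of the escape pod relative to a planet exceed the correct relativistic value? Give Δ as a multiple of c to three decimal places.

Δ = 0.203c

Galilean: u_cl = 0.433 + 0.579 = 1.0120.
Relativistic: u_rel = (0.433 + 0.579) / (1 + 0.433·0.579) = 1.0120/1.2507 = 0.8091.
Δ = 1.0120 − 0.8091 = 0.2029.
(The classical prediction exceeds c; the relativistic result does not.)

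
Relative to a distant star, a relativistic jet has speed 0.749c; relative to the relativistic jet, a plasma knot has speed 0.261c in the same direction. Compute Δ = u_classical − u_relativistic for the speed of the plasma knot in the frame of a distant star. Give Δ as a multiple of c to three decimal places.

Δ = 0.165c

Galilean: u_cl = 0.261 + 0.749 = 1.0100.
Relativistic: u_rel = (0.261 + 0.749) / (1 + 0.261·0.749) = 1.0100/1.1955 = 0.8448.
Δ = 1.0100 − 0.8448 = 0.1652.
(The classical prediction exceeds c; the relativistic result does not.)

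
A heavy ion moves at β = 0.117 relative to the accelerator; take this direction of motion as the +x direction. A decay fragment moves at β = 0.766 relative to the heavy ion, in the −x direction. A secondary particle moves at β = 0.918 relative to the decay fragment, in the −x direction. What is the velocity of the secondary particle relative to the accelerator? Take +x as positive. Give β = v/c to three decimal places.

Apply u = (u' + v)/(1 + u'v/c²) successively, working outward toward the accelerator.
Start: velocity of the heavy ion relative to the accelerator = 0.1170c.
Compose with the decay fragment (u' = -0.766 in the heavy ion frame): u_1 = (-0.766 + 0.117) / (1 + (-0.766)·0.117) = -0.6490/0.9104 = -0.7129.
Compose with the secondary particle (u' = -0.918 in the decay fragment frame): u_2 = (-0.918 + (-0.713)) / (1 + (-0.918)·(-0.713)) = -1.6309/1.6544 = -0.9858.

β = -0.986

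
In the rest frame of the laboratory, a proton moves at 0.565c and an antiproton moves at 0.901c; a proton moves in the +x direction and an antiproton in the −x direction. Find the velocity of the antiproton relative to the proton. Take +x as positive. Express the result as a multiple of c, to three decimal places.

-0.971c

β_A = 0.565, β_B = -0.901.
Transform to A's frame with the inverse velocity-addition law: u' = (u − v)/(1 − uv/c²), taking u = β_B and v = β_A.
u' = (-0.901 − 0.565) / (1 − (0.565)(-0.901)) = -1.4660/1.5091 = -0.9715.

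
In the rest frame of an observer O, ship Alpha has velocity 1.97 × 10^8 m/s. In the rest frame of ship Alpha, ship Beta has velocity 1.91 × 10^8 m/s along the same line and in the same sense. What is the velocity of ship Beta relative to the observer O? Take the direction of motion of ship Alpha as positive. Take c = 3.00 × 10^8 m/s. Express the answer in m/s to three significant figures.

In units of c (dividing by 3.00 × 10^8 m/s): v = 0.657, u' = 0.637.
u = (u' + v)/(1 + u'v/c²):
u = (0.637 + 0.657) / (1 + 0.637·0.657) = 1.2933/1.4181 = 0.9120
Converting back: u = 0.9120 × 3.00 × 10^8 m/s.

2.74 × 10^8 m/s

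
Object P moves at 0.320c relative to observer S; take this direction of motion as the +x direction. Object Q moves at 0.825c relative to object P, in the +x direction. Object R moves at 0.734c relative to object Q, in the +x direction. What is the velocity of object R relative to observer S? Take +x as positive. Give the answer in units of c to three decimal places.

0.985c

Apply u = (u' + v)/(1 + u'v/c²) successively, working outward toward observer S.
Start: velocity of object P relative to observer S = 0.3200c.
Compose with object Q (u' = 0.825 in object P frame): u_1 = (0.825 + 0.320) / (1 + 0.825·0.320) = 1.1450/1.2640 = 0.9059.
Compose with object R (u' = 0.734 in object Q frame): u_2 = (0.734 + 0.906) / (1 + 0.734·0.906) = 1.6399/1.6649 = 0.9850.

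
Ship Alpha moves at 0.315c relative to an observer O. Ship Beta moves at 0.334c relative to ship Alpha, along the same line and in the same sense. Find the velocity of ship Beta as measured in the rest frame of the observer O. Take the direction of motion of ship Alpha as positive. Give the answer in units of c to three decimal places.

With v = 0.315 and u' = 0.334 (in units of c),
u = (u' + v)/(1 + u'v/c²):
u = (0.334 + 0.315) / (1 + 0.334·0.315) = 0.6490/1.1052 = 0.5872

0.587c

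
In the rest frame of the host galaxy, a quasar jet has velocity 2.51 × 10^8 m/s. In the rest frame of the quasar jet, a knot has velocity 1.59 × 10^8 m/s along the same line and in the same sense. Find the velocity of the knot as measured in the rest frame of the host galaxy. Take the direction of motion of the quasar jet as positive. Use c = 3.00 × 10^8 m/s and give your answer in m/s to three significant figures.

In units of c (dividing by 3.00 × 10^8 m/s): v = 0.837, u' = 0.530.
u = (u' + v)/(1 + u'v/c²):
u = (0.530 + 0.837) / (1 + 0.530·0.837) = 1.3667/1.4434 = 0.9468
Converting back: u = 0.9468 × 3.00 × 10^8 m/s.

2.84 × 10^8 m/s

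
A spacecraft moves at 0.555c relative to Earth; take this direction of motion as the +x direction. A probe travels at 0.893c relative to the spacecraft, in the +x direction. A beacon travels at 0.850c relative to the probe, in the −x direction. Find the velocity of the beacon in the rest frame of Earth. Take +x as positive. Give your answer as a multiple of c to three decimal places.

Apply u = (u' + v)/(1 + u'v/c²) successively, working outward toward Earth.
Start: velocity of the spacecraft relative to Earth = 0.5550c.
Compose with the probe (u' = 0.893 in the spacecraft frame): u_1 = (0.893 + 0.555) / (1 + 0.893·0.555) = 1.4480/1.4956 = 0.9682.
Compose with the beacon (u' = -0.850 in the probe frame): u_2 = (-0.850 + 0.968) / (1 + (-0.850)·0.968) = 0.1182/0.1771 = 0.6674.

+0.667c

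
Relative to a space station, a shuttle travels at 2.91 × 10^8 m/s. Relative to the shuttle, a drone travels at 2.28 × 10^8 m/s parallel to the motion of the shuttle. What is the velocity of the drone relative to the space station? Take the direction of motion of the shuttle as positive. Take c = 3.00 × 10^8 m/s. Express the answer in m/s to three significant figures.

In units of c (dividing by 3.00 × 10^8 m/s): v = 0.970, u' = 0.760.
u = (u' + v)/(1 + u'v/c²):
u = (0.760 + 0.970) / (1 + 0.760·0.970) = 1.7300/1.7372 = 0.9959
(Galilean addition would give +1.730c, exceeding c.)
Converting back: u = 0.9959 × 3.00 × 10^8 m/s.

2.99 × 10^8 m/s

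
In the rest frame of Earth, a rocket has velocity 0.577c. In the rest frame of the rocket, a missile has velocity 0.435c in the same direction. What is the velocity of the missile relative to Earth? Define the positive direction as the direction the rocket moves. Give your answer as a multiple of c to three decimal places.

With v = 0.577 and u' = 0.435 (in units of c),
u = (u' + v)/(1 + u'v/c²):
u = (0.435 + 0.577) / (1 + 0.435·0.577) = 1.0120/1.2510 = 0.8090

0.809c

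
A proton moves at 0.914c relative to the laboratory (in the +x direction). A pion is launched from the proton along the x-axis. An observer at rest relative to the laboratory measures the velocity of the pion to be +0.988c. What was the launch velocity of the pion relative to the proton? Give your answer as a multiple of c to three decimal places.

Invert the composition law: u' = (u − v)/(1 − uv/c²).
u' = (0.988 − 0.914) / (1 − (0.988)(0.914)) = 0.0740/0.0970 = 0.7631.

+0.763c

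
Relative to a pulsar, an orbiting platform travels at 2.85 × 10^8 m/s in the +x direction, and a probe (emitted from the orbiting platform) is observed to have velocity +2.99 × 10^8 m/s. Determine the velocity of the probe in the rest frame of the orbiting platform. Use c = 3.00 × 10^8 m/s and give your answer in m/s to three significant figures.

+2.63 × 10^8 m/s

v = 0.950c, u = 0.997c.
Invert the composition law: u' = (u − v)/(1 − uv/c²).
u' = (0.997 − 0.950) / (1 − (0.997)(0.950)) = 0.0467/0.0532 = 0.8777.
u' = 0.8777 × 3.00 × 10^8 m/s.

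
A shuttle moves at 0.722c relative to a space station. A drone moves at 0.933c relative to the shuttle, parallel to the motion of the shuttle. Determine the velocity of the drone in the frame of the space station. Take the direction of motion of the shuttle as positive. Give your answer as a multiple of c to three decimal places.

With v = 0.722 and u' = 0.933 (in units of c),
u = (u' + v)/(1 + u'v/c²):
u = (0.933 + 0.722) / (1 + 0.933·0.722) = 1.6550/1.6736 = 0.9889

0.989c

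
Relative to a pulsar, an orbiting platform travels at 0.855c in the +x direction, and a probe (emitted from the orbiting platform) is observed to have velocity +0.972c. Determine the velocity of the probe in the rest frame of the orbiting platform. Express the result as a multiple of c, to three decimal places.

+0.693c

Invert the composition law: u' = (u − v)/(1 − uv/c²).
u' = (0.972 − 0.855) / (1 − (0.972)(0.855)) = 0.1170/0.1689 = 0.6926.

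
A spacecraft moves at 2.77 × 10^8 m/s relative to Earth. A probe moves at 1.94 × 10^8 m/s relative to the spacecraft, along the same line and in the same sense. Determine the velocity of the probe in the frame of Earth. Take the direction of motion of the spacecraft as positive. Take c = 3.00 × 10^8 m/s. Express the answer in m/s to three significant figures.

2.95 × 10^8 m/s

In units of c (dividing by 3.00 × 10^8 m/s): v = 0.923, u' = 0.647.
u = (u' + v)/(1 + u'v/c²):
u = (0.647 + 0.923) / (1 + 0.647·0.923) = 1.5700/1.5971 = 0.9830
(Galilean addition would give +1.570c, exceeding c.)
Converting back: u = 0.9830 × 3.00 × 10^8 m/s.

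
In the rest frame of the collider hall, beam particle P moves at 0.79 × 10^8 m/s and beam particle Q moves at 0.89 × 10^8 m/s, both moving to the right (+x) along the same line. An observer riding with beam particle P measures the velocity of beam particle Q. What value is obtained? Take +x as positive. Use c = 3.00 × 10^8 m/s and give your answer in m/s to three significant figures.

β_A = 0.263, β_B = 0.297 (dividing each by c = 3.00 × 10^8 m/s).
Transform to A's frame with the inverse velocity-addition law: u' = (u − v)/(1 − uv/c²), taking u = β_B and v = β_A.
u' = (0.297 − 0.263) / (1 − (0.263)(0.297)) = 0.0333/0.9219 = 0.0362.
u' = 0.0362 × 3.00 × 10^8 m/s.

+1.08 × 10^7 m/s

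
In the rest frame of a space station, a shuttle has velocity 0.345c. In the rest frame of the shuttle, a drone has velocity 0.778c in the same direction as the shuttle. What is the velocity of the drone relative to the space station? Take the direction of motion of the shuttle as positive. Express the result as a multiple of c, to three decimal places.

0.885c

With v = 0.345 and u' = 0.778 (in units of c),
u = (u' + v)/(1 + u'v/c²):
u = (0.778 + 0.345) / (1 + 0.778·0.345) = 1.1230/1.2684 = 0.8854
(Galilean addition would give +1.123c, exceeding c.)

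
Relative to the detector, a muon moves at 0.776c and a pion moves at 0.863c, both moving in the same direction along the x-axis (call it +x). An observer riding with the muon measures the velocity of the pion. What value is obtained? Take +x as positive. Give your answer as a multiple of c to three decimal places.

β_A = 0.776, β_B = 0.863.
Transform to A's frame with the inverse velocity-addition law: u' = (u − v)/(1 − uv/c²), taking u = β_B and v = β_A.
u' = (0.863 − 0.776) / (1 − (0.776)(0.863)) = 0.0870/0.3303 = 0.2634.

+0.263c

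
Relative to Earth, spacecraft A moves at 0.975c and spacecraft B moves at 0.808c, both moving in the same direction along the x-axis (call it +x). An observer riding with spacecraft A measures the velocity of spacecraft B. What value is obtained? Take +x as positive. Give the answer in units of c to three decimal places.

-0.787c

β_A = 0.975, β_B = 0.808.
Transform to A's frame with the inverse velocity-addition law: u' = (u − v)/(1 − uv/c²), taking u = β_B and v = β_A.
u' = (0.808 − 0.975) / (1 − (0.975)(0.808)) = -0.1670/0.2122 = -0.7870.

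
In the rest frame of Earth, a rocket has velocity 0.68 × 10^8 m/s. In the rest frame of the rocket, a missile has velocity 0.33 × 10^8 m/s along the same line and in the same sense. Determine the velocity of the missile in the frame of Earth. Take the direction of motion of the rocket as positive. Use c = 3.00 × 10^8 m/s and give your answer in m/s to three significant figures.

In units of c (dividing by 3.00 × 10^8 m/s): v = 0.227, u' = 0.110.
u = (u' + v)/(1 + u'v/c²):
u = (0.110 + 0.227) / (1 + 0.110·0.227) = 0.3367/1.0249 = 0.3285
Converting back: u = 0.3285 × 3.00 × 10^8 m/s.

9.85 × 10^7 m/s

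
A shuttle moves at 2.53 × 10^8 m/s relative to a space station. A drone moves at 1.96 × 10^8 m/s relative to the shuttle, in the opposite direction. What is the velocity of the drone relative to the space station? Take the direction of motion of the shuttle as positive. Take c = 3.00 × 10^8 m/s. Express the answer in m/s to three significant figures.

+1.27 × 10^8 m/s

In units of c (dividing by 3.00 × 10^8 m/s): v = 0.843, u' = -0.653.
u = (u' + v)/(1 + u'v/c²):
u = (-0.653 + 0.843) / (1 + (-0.653)·0.843) = 0.1900/0.4490 = 0.4231
Converting back: u = 0.4231 × 3.00 × 10^8 m/s.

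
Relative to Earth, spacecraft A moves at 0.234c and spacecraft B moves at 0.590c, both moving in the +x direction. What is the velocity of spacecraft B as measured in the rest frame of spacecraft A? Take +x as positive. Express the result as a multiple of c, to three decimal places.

β_A = 0.234, β_B = 0.590.
Transform to A's frame with the inverse velocity-addition law: u' = (u − v)/(1 − uv/c²), taking u = β_B and v = β_A.
u' = (0.590 − 0.234) / (1 − (0.234)(0.590)) = 0.3560/0.8619 = 0.4130.

+0.413c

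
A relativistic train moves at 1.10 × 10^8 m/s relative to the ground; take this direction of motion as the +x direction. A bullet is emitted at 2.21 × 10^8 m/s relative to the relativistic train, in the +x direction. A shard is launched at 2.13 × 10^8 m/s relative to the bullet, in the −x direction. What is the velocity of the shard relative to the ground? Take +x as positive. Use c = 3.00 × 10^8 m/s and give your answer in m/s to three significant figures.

Apply u = (u' + v)/(1 + u'v/c²) successively, working outward toward the ground.
(Dividing each given speed by c = 3.00 × 10^8 m/s to work in units of c.)
Start: velocity of the relativistic train relative to the ground = 0.3667c.
Compose with the bullet (u' = 0.737 in the relativistic train frame): u_1 = (0.737 + 0.367) / (1 + 0.737·0.367) = 1.1033/1.2701 = 0.8687.
Compose with the shard (u' = -0.710 in the bullet frame): u_2 = (-0.710 + 0.869) / (1 + (-0.710)·0.869) = 0.1587/0.3832 = 0.4141.
So u = 0.4141 × 3.00 × 10^8 m/s.

+1.24 × 10^8 m/s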